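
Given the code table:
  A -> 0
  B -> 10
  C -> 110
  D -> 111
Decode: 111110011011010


Decoding:
111 -> D
110 -> C
0 -> A
110 -> C
110 -> C
10 -> B


Result: DCACCB


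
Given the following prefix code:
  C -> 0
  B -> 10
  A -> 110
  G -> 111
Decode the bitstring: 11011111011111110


Decoding step by step:
Bits 110 -> A
Bits 111 -> G
Bits 110 -> A
Bits 111 -> G
Bits 111 -> G
Bits 10 -> B


Decoded message: AGAGGB


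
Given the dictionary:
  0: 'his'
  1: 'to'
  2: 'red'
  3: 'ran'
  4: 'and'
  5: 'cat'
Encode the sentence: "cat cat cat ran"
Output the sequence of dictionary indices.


Look up each word in the dictionary:
  'cat' -> 5
  'cat' -> 5
  'cat' -> 5
  'ran' -> 3

Encoded: [5, 5, 5, 3]


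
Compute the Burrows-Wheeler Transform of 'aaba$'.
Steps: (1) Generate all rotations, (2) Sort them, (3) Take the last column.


Rotations (sorted):
  0: $aaba -> last char: a
  1: a$aab -> last char: b
  2: aaba$ -> last char: $
  3: aba$a -> last char: a
  4: ba$aa -> last char: a


BWT = ab$aa


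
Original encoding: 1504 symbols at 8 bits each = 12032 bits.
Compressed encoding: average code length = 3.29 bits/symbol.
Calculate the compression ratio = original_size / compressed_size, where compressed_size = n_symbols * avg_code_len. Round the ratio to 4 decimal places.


original_size = n_symbols * orig_bits = 1504 * 8 = 12032 bits
compressed_size = n_symbols * avg_code_len = 1504 * 3.29 = 4948.16 bits
ratio = original_size / compressed_size = 12032 / 4948.16 = 2.4316

Compression ratio = 2.4316


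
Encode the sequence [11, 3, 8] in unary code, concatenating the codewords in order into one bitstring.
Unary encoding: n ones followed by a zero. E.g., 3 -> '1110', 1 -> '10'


Encode each number as n ones followed by a terminating 0:
  11 -> 111111111110 (12 bits)
  3 -> 1110 (4 bits)
  8 -> 111111110 (9 bits)
Total length = 12 + 4 + 9 = 25 bits.

Unary([11, 3, 8]) = 1111111111101110111111110 (25 bits)


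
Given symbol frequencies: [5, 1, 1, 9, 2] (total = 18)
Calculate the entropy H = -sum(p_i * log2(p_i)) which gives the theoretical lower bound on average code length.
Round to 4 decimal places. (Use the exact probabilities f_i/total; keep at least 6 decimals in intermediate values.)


Per-symbol terms -p_i * log2(p_i) with p_i = f_i/18:
  p = 5/18 = 0.277778: log2(p) = -1.847997, -p*log2(p) = 0.513332
  p = 1/18 = 0.055556: log2(p) = -4.169925, -p*log2(p) = 0.231663
  p = 1/18 = 0.055556: log2(p) = -4.169925, -p*log2(p) = 0.231663
  p = 9/18 = 0.500000: log2(p) = -1.000000, -p*log2(p) = 0.500000
  p = 2/18 = 0.111111: log2(p) = -3.169925, -p*log2(p) = 0.352214
H = 0.513332 + 0.231663 + 0.231663 + 0.500000 + 0.352214 = 1.828872

H = 1.8289 bits/symbol


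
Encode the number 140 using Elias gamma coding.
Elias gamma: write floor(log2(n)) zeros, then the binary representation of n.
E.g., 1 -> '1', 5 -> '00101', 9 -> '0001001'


num_bits = floor(log2(140)) + 1 = 8
leading_zeros = num_bits - 1 = 7
binary(140) = 10001100

Elias gamma(140) = '0000000' + '10001100' = 000000010001100 (15 bits)


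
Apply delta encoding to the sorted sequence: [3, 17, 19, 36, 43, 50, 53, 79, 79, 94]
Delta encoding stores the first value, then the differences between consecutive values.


First value: 3
Deltas:
  17 - 3 = 14
  19 - 17 = 2
  36 - 19 = 17
  43 - 36 = 7
  50 - 43 = 7
  53 - 50 = 3
  79 - 53 = 26
  79 - 79 = 0
  94 - 79 = 15


Delta encoded: [3, 14, 2, 17, 7, 7, 3, 26, 0, 15]


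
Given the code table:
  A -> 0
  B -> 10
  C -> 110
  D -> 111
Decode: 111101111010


Decoding:
111 -> D
10 -> B
111 -> D
10 -> B
10 -> B


Result: DBDBB


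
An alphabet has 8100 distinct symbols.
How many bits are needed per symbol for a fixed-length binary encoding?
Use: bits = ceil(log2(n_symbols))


log2(8100) = 12.9837
Bracket: 2^12 = 4096 < 8100 <= 2^13 = 8192
So ceil(log2(8100)) = 13

bits = ceil(log2(8100)) = ceil(12.9837) = 13 bits


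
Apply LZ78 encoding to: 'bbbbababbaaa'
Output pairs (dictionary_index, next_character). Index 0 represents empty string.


LZ78 encoding steps:
Dictionary: {0: ''}
Step 1: w='' (idx 0), next='b' -> output (0, 'b'), add 'b' as idx 1
Step 2: w='b' (idx 1), next='b' -> output (1, 'b'), add 'bb' as idx 2
Step 3: w='b' (idx 1), next='a' -> output (1, 'a'), add 'ba' as idx 3
Step 4: w='ba' (idx 3), next='b' -> output (3, 'b'), add 'bab' as idx 4
Step 5: w='ba' (idx 3), next='a' -> output (3, 'a'), add 'baa' as idx 5
Step 6: w='' (idx 0), next='a' -> output (0, 'a'), add 'a' as idx 6


Encoded: [(0, 'b'), (1, 'b'), (1, 'a'), (3, 'b'), (3, 'a'), (0, 'a')]


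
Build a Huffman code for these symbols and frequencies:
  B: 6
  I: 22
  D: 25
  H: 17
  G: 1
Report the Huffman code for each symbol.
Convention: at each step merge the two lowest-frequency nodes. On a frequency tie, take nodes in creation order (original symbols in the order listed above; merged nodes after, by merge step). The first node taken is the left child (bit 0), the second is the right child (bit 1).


Huffman tree construction:
Step 1: Merge G(1) + B(6) = 7
Step 2: Merge (G+B)(7) + H(17) = 24
Step 3: Merge I(22) + ((G+B)+H)(24) = 46
Step 4: Merge D(25) + (I+((G+B)+H))(46) = 71
Read each symbol's code off the tree from the root (left child = 0, right child = 1).

Codes:
  B: 1101 (length 4)
  I: 10 (length 2)
  D: 0 (length 1)
  H: 111 (length 3)
  G: 1100 (length 4)
Average code length: 148/71 = 2.0845 bits/symbol


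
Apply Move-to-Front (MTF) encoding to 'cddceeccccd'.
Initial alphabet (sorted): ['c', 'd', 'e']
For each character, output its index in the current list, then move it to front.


MTF encoding:
'c': index 0 in ['c', 'd', 'e'] -> ['c', 'd', 'e']
'd': index 1 in ['c', 'd', 'e'] -> ['d', 'c', 'e']
'd': index 0 in ['d', 'c', 'e'] -> ['d', 'c', 'e']
'c': index 1 in ['d', 'c', 'e'] -> ['c', 'd', 'e']
'e': index 2 in ['c', 'd', 'e'] -> ['e', 'c', 'd']
'e': index 0 in ['e', 'c', 'd'] -> ['e', 'c', 'd']
'c': index 1 in ['e', 'c', 'd'] -> ['c', 'e', 'd']
'c': index 0 in ['c', 'e', 'd'] -> ['c', 'e', 'd']
'c': index 0 in ['c', 'e', 'd'] -> ['c', 'e', 'd']
'c': index 0 in ['c', 'e', 'd'] -> ['c', 'e', 'd']
'd': index 2 in ['c', 'e', 'd'] -> ['d', 'c', 'e']


Output: [0, 1, 0, 1, 2, 0, 1, 0, 0, 0, 2]


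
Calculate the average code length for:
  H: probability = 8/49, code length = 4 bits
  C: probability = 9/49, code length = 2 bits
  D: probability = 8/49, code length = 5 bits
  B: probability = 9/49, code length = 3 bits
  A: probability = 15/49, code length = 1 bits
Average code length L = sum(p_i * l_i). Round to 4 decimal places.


Weighted contributions p_i * l_i:
  H: (8/49) * 4 = 32/49
  C: (9/49) * 2 = 18/49
  D: (8/49) * 5 = 40/49
  B: (9/49) * 3 = 27/49
  A: (15/49) * 1 = 15/49
Sum = (32 + 18 + 40 + 27 + 15)/49 = 132/49

L = 132/49 = 2.6939 bits/symbol


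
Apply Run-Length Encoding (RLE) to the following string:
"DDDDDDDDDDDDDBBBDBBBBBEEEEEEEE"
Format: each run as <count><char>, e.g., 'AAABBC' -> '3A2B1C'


Scanning runs left to right:
  i=0: run of 'D' x 13 -> '13D'
  i=13: run of 'B' x 3 -> '3B'
  i=16: run of 'D' x 1 -> '1D'
  i=17: run of 'B' x 5 -> '5B'
  i=22: run of 'E' x 8 -> '8E'

RLE = 13D3B1D5B8E


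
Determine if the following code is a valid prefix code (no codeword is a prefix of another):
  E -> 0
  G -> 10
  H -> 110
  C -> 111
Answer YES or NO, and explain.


Checking each pair (does one codeword prefix another?):
  E='0' vs G='10': no prefix
  E='0' vs H='110': no prefix
  E='0' vs C='111': no prefix
  G='10' vs E='0': no prefix
  G='10' vs H='110': no prefix
  G='10' vs C='111': no prefix
  H='110' vs E='0': no prefix
  H='110' vs G='10': no prefix
  H='110' vs C='111': no prefix
  C='111' vs E='0': no prefix
  C='111' vs G='10': no prefix
  C='111' vs H='110': no prefix
No violation found over all pairs.

YES -- this is a valid prefix code. No codeword is a prefix of any other codeword.


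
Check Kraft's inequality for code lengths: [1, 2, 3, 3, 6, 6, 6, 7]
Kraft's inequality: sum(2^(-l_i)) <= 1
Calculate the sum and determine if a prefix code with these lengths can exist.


Sum = 2^(-1) + 2^(-2) + 2^(-3) + 2^(-3) + 2^(-6) + 2^(-6) + 2^(-6) + 2^(-7)
    = 0.5 + 0.25 + 0.125 + 0.125 + 0.015625 + 0.015625 + 0.015625 + 0.0078125
    = 135/128 = 1.0546875
Since 1.0546875 > 1, Kraft's inequality is NOT satisfied.
A prefix code with these lengths CANNOT exist.

Kraft sum = 1.0546875. Not satisfied.


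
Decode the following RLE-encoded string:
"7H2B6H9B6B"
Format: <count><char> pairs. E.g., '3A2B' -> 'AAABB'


Expanding each <count><char> pair:
  7H -> 'HHHHHHH'
  2B -> 'BB'
  6H -> 'HHHHHH'
  9B -> 'BBBBBBBBB'
  6B -> 'BBBBBB'

Decoded = HHHHHHHBBHHHHHHBBBBBBBBBBBBBBB


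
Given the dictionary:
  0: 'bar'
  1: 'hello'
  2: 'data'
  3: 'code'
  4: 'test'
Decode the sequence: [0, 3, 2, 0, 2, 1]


Look up each index in the dictionary:
  0 -> 'bar'
  3 -> 'code'
  2 -> 'data'
  0 -> 'bar'
  2 -> 'data'
  1 -> 'hello'

Decoded: "bar code data bar data hello"


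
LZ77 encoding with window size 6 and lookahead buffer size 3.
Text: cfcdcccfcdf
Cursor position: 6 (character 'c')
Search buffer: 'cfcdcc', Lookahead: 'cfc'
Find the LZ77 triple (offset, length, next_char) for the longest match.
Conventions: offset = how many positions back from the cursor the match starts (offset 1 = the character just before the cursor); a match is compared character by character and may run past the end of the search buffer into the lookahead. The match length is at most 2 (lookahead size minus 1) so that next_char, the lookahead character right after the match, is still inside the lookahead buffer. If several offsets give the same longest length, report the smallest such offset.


Try each offset into the search buffer:
  offset=1 (pos 5, char 'c'): match length 1
  offset=2 (pos 4, char 'c'): match length 1
  offset=3 (pos 3, char 'd'): match length 0
  offset=4 (pos 2, char 'c'): match length 1
  offset=5 (pos 1, char 'f'): match length 0
  offset=6 (pos 0, char 'c'): match length 2
Longest match has length 2 at offset 6.
next_char = character at position 6 + 2 = 8 -> 'c'

Best match: offset=6, length=2 (matching 'cf' starting at position 0)
LZ77 triple: (6, 2, 'c')


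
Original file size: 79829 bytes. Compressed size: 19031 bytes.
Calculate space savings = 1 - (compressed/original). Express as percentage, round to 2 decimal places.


ratio = compressed/original = 19031/79829 = 0.238397
savings = 1 - ratio = 1 - 0.238397 = 0.761603
as a percentage: 0.761603 * 100 = 76.16%

Space savings = 1 - 19031/79829 = 76.16%


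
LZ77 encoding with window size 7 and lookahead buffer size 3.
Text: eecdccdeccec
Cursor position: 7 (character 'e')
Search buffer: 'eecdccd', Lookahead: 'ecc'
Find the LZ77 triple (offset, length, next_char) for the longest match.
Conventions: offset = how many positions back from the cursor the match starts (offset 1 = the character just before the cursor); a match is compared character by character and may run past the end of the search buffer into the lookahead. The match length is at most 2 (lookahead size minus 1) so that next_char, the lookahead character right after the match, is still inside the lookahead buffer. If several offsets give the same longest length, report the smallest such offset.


Try each offset into the search buffer:
  offset=1 (pos 6, char 'd'): match length 0
  offset=2 (pos 5, char 'c'): match length 0
  offset=3 (pos 4, char 'c'): match length 0
  offset=4 (pos 3, char 'd'): match length 0
  offset=5 (pos 2, char 'c'): match length 0
  offset=6 (pos 1, char 'e'): match length 2
  offset=7 (pos 0, char 'e'): match length 1
Longest match has length 2 at offset 6.
next_char = character at position 7 + 2 = 9 -> 'c'

Best match: offset=6, length=2 (matching 'ec' starting at position 1)
LZ77 triple: (6, 2, 'c')


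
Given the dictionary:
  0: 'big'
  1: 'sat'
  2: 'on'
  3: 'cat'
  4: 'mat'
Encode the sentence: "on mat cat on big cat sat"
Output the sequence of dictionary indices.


Look up each word in the dictionary:
  'on' -> 2
  'mat' -> 4
  'cat' -> 3
  'on' -> 2
  'big' -> 0
  'cat' -> 3
  'sat' -> 1

Encoded: [2, 4, 3, 2, 0, 3, 1]


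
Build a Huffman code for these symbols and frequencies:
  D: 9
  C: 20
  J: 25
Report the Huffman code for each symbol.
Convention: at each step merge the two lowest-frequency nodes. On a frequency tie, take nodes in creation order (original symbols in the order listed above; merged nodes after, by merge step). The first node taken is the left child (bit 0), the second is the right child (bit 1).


Huffman tree construction:
Step 1: Merge D(9) + C(20) = 29
Step 2: Merge J(25) + (D+C)(29) = 54
Read each symbol's code off the tree from the root (left child = 0, right child = 1).

Codes:
  D: 10 (length 2)
  C: 11 (length 2)
  J: 0 (length 1)
Average code length: 83/54 = 1.5370 bits/symbol


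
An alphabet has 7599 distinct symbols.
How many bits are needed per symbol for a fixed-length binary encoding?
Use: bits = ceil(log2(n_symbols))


log2(7599) = 12.8916
Bracket: 2^12 = 4096 < 7599 <= 2^13 = 8192
So ceil(log2(7599)) = 13

bits = ceil(log2(7599)) = ceil(12.8916) = 13 bits


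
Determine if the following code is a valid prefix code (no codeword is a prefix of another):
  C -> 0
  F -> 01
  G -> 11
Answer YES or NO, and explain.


Checking each pair (does one codeword prefix another?):
  C='0' vs F='01': prefix -- VIOLATION

NO -- this is NOT a valid prefix code. C (0) is a prefix of F (01).


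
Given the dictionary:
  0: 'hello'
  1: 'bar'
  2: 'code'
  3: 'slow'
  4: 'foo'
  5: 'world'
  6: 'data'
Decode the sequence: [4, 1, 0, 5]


Look up each index in the dictionary:
  4 -> 'foo'
  1 -> 'bar'
  0 -> 'hello'
  5 -> 'world'

Decoded: "foo bar hello world"


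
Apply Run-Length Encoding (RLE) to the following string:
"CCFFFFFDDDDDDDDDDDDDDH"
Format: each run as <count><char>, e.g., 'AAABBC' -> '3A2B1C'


Scanning runs left to right:
  i=0: run of 'C' x 2 -> '2C'
  i=2: run of 'F' x 5 -> '5F'
  i=7: run of 'D' x 14 -> '14D'
  i=21: run of 'H' x 1 -> '1H'

RLE = 2C5F14D1H


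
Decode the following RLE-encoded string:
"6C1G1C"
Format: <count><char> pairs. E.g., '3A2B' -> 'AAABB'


Expanding each <count><char> pair:
  6C -> 'CCCCCC'
  1G -> 'G'
  1C -> 'C'

Decoded = CCCCCCGC


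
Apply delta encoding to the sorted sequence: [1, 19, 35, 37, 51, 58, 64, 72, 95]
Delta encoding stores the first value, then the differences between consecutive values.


First value: 1
Deltas:
  19 - 1 = 18
  35 - 19 = 16
  37 - 35 = 2
  51 - 37 = 14
  58 - 51 = 7
  64 - 58 = 6
  72 - 64 = 8
  95 - 72 = 23


Delta encoded: [1, 18, 16, 2, 14, 7, 6, 8, 23]


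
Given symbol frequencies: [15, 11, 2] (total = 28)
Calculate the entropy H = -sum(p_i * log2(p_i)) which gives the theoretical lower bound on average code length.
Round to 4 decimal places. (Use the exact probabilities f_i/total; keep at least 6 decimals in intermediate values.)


Per-symbol terms -p_i * log2(p_i) with p_i = f_i/28:
  p = 15/28 = 0.535714: log2(p) = -0.900464, -p*log2(p) = 0.482392
  p = 11/28 = 0.392857: log2(p) = -1.347923, -p*log2(p) = 0.529541
  p = 2/28 = 0.071429: log2(p) = -3.807355, -p*log2(p) = 0.271954
H = 0.482392 + 0.529541 + 0.271954 = 1.283887

H = 1.2839 bits/symbol


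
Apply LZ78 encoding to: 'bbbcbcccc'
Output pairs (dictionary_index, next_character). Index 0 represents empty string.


LZ78 encoding steps:
Dictionary: {0: ''}
Step 1: w='' (idx 0), next='b' -> output (0, 'b'), add 'b' as idx 1
Step 2: w='b' (idx 1), next='b' -> output (1, 'b'), add 'bb' as idx 2
Step 3: w='' (idx 0), next='c' -> output (0, 'c'), add 'c' as idx 3
Step 4: w='b' (idx 1), next='c' -> output (1, 'c'), add 'bc' as idx 4
Step 5: w='c' (idx 3), next='c' -> output (3, 'c'), add 'cc' as idx 5
Step 6: w='c' (idx 3), end of input -> output (3, '')


Encoded: [(0, 'b'), (1, 'b'), (0, 'c'), (1, 'c'), (3, 'c'), (3, '')]


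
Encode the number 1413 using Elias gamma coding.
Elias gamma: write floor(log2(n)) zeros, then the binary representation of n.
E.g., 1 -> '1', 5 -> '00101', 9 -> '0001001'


num_bits = floor(log2(1413)) + 1 = 11
leading_zeros = num_bits - 1 = 10
binary(1413) = 10110000101

Elias gamma(1413) = '0000000000' + '10110000101' = 000000000010110000101 (21 bits)


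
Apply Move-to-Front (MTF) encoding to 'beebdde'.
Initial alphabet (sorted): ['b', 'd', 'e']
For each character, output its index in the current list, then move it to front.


MTF encoding:
'b': index 0 in ['b', 'd', 'e'] -> ['b', 'd', 'e']
'e': index 2 in ['b', 'd', 'e'] -> ['e', 'b', 'd']
'e': index 0 in ['e', 'b', 'd'] -> ['e', 'b', 'd']
'b': index 1 in ['e', 'b', 'd'] -> ['b', 'e', 'd']
'd': index 2 in ['b', 'e', 'd'] -> ['d', 'b', 'e']
'd': index 0 in ['d', 'b', 'e'] -> ['d', 'b', 'e']
'e': index 2 in ['d', 'b', 'e'] -> ['e', 'd', 'b']


Output: [0, 2, 0, 1, 2, 0, 2]


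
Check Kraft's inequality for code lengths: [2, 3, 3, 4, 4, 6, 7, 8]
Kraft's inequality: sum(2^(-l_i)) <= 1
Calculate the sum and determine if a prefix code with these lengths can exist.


Sum = 2^(-2) + 2^(-3) + 2^(-3) + 2^(-4) + 2^(-4) + 2^(-6) + 2^(-7) + 2^(-8)
    = 0.25 + 0.125 + 0.125 + 0.0625 + 0.0625 + 0.015625 + 0.0078125 + 0.00390625
    = 167/256 = 0.65234375
Since 0.65234375 <= 1, Kraft's inequality IS satisfied.
A prefix code with these lengths CAN exist.

Kraft sum = 0.65234375. Satisfied.


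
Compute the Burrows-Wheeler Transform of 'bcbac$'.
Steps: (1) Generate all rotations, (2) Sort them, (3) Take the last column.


Rotations (sorted):
  0: $bcbac -> last char: c
  1: ac$bcb -> last char: b
  2: bac$bc -> last char: c
  3: bcbac$ -> last char: $
  4: c$bcba -> last char: a
  5: cbac$b -> last char: b


BWT = cbc$ab


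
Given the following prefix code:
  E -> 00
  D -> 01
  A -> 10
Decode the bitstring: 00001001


Decoding step by step:
Bits 00 -> E
Bits 00 -> E
Bits 10 -> A
Bits 01 -> D


Decoded message: EEAD


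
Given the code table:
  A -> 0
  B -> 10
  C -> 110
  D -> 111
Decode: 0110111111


Decoding:
0 -> A
110 -> C
111 -> D
111 -> D


Result: ACDD


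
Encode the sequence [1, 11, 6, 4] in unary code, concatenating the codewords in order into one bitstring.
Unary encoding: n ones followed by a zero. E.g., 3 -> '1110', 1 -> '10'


Encode each number as n ones followed by a terminating 0:
  1 -> 10 (2 bits)
  11 -> 111111111110 (12 bits)
  6 -> 1111110 (7 bits)
  4 -> 11110 (5 bits)
Total length = 2 + 12 + 7 + 5 = 26 bits.

Unary([1, 11, 6, 4]) = 10111111111110111111011110 (26 bits)


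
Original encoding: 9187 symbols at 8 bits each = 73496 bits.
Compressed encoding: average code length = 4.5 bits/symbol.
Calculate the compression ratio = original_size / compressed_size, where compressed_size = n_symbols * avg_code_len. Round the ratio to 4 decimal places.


original_size = n_symbols * orig_bits = 9187 * 8 = 73496 bits
compressed_size = n_symbols * avg_code_len = 9187 * 4.5 = 41341.5 bits
ratio = original_size / compressed_size = 73496 / 41341.5 = 1.7778

Compression ratio = 1.7778


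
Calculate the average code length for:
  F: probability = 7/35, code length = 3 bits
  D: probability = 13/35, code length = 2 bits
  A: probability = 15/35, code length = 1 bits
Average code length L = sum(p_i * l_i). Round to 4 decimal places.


Weighted contributions p_i * l_i:
  F: (7/35) * 3 = 21/35
  D: (13/35) * 2 = 26/35
  A: (15/35) * 1 = 15/35
Sum = (21 + 26 + 15)/35 = 62/35

L = 62/35 = 1.7714 bits/symbol


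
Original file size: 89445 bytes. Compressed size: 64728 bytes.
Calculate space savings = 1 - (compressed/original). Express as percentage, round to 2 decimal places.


ratio = compressed/original = 64728/89445 = 0.723663
savings = 1 - ratio = 1 - 0.723663 = 0.276337
as a percentage: 0.276337 * 100 = 27.63%

Space savings = 1 - 64728/89445 = 27.63%


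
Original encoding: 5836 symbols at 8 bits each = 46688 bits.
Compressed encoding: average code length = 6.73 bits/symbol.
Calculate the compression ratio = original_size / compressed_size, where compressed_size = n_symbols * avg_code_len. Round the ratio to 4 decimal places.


original_size = n_symbols * orig_bits = 5836 * 8 = 46688 bits
compressed_size = n_symbols * avg_code_len = 5836 * 6.73 = 39276.28 bits
ratio = original_size / compressed_size = 46688 / 39276.28 = 1.1887

Compression ratio = 1.1887


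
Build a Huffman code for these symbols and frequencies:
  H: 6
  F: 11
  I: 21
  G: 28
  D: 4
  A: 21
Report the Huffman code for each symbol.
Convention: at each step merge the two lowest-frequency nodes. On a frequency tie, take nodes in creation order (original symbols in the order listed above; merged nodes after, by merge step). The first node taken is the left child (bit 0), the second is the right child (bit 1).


Huffman tree construction:
Step 1: Merge D(4) + H(6) = 10
Step 2: Merge (D+H)(10) + F(11) = 21
Step 3: Merge I(21) + A(21) = 42
Step 4: Merge ((D+H)+F)(21) + G(28) = 49
Step 5: Merge (I+A)(42) + (((D+H)+F)+G)(49) = 91
Read each symbol's code off the tree from the root (left child = 0, right child = 1).

Codes:
  H: 1001 (length 4)
  F: 101 (length 3)
  I: 00 (length 2)
  G: 11 (length 2)
  D: 1000 (length 4)
  A: 01 (length 2)
Average code length: 213/91 = 2.3407 bits/symbol


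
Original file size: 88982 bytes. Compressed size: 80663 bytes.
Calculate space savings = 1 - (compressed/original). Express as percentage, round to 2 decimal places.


ratio = compressed/original = 80663/88982 = 0.906509
savings = 1 - ratio = 1 - 0.906509 = 0.093491
as a percentage: 0.093491 * 100 = 9.35%

Space savings = 1 - 80663/88982 = 9.35%


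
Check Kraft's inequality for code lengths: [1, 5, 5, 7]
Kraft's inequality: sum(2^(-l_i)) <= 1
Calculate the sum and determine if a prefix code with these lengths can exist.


Sum = 2^(-1) + 2^(-5) + 2^(-5) + 2^(-7)
    = 0.5 + 0.03125 + 0.03125 + 0.0078125
    = 73/128 = 0.5703125
Since 0.5703125 <= 1, Kraft's inequality IS satisfied.
A prefix code with these lengths CAN exist.

Kraft sum = 0.5703125. Satisfied.


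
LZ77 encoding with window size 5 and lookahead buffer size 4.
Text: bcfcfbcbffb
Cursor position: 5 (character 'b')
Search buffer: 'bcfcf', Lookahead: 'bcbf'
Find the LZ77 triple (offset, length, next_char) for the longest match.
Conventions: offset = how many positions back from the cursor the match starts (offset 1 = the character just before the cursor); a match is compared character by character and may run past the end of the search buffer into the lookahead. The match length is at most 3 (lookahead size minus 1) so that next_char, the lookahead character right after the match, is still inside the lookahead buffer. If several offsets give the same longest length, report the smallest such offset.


Try each offset into the search buffer:
  offset=1 (pos 4, char 'f'): match length 0
  offset=2 (pos 3, char 'c'): match length 0
  offset=3 (pos 2, char 'f'): match length 0
  offset=4 (pos 1, char 'c'): match length 0
  offset=5 (pos 0, char 'b'): match length 2
Longest match has length 2 at offset 5.
next_char = character at position 5 + 2 = 7 -> 'b'

Best match: offset=5, length=2 (matching 'bc' starting at position 0)
LZ77 triple: (5, 2, 'b')


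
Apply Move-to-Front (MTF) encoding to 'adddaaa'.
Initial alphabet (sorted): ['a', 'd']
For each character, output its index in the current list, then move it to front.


MTF encoding:
'a': index 0 in ['a', 'd'] -> ['a', 'd']
'd': index 1 in ['a', 'd'] -> ['d', 'a']
'd': index 0 in ['d', 'a'] -> ['d', 'a']
'd': index 0 in ['d', 'a'] -> ['d', 'a']
'a': index 1 in ['d', 'a'] -> ['a', 'd']
'a': index 0 in ['a', 'd'] -> ['a', 'd']
'a': index 0 in ['a', 'd'] -> ['a', 'd']


Output: [0, 1, 0, 0, 1, 0, 0]


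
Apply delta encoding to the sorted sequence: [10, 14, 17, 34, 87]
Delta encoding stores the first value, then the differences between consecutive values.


First value: 10
Deltas:
  14 - 10 = 4
  17 - 14 = 3
  34 - 17 = 17
  87 - 34 = 53


Delta encoded: [10, 4, 3, 17, 53]


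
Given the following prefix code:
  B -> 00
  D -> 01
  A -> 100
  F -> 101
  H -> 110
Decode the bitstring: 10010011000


Decoding step by step:
Bits 100 -> A
Bits 100 -> A
Bits 110 -> H
Bits 00 -> B


Decoded message: AAHB


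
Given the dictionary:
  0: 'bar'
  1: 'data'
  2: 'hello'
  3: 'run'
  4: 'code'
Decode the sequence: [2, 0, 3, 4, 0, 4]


Look up each index in the dictionary:
  2 -> 'hello'
  0 -> 'bar'
  3 -> 'run'
  4 -> 'code'
  0 -> 'bar'
  4 -> 'code'

Decoded: "hello bar run code bar code"


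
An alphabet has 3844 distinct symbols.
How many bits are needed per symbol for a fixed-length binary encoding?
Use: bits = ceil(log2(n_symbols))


log2(3844) = 11.9084
Bracket: 2^11 = 2048 < 3844 <= 2^12 = 4096
So ceil(log2(3844)) = 12

bits = ceil(log2(3844)) = ceil(11.9084) = 12 bits


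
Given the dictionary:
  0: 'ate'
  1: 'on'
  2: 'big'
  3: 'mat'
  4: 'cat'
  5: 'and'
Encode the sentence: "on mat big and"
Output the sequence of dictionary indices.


Look up each word in the dictionary:
  'on' -> 1
  'mat' -> 3
  'big' -> 2
  'and' -> 5

Encoded: [1, 3, 2, 5]


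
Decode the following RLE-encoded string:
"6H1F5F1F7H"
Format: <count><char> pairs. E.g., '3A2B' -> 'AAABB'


Expanding each <count><char> pair:
  6H -> 'HHHHHH'
  1F -> 'F'
  5F -> 'FFFFF'
  1F -> 'F'
  7H -> 'HHHHHHH'

Decoded = HHHHHHFFFFFFFHHHHHHH


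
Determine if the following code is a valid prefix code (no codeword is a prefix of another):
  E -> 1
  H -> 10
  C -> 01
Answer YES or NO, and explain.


Checking each pair (does one codeword prefix another?):
  E='1' vs H='10': prefix -- VIOLATION

NO -- this is NOT a valid prefix code. E (1) is a prefix of H (10).


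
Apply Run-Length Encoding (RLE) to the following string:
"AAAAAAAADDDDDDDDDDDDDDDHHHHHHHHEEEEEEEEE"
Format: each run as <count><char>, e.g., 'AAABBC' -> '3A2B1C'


Scanning runs left to right:
  i=0: run of 'A' x 8 -> '8A'
  i=8: run of 'D' x 15 -> '15D'
  i=23: run of 'H' x 8 -> '8H'
  i=31: run of 'E' x 9 -> '9E'

RLE = 8A15D8H9E


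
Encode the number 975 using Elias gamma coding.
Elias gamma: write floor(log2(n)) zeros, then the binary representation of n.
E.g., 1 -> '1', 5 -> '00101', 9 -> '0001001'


num_bits = floor(log2(975)) + 1 = 10
leading_zeros = num_bits - 1 = 9
binary(975) = 1111001111

Elias gamma(975) = '000000000' + '1111001111' = 0000000001111001111 (19 bits)


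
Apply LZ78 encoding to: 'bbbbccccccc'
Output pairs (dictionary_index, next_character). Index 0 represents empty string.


LZ78 encoding steps:
Dictionary: {0: ''}
Step 1: w='' (idx 0), next='b' -> output (0, 'b'), add 'b' as idx 1
Step 2: w='b' (idx 1), next='b' -> output (1, 'b'), add 'bb' as idx 2
Step 3: w='b' (idx 1), next='c' -> output (1, 'c'), add 'bc' as idx 3
Step 4: w='' (idx 0), next='c' -> output (0, 'c'), add 'c' as idx 4
Step 5: w='c' (idx 4), next='c' -> output (4, 'c'), add 'cc' as idx 5
Step 6: w='cc' (idx 5), next='c' -> output (5, 'c'), add 'ccc' as idx 6


Encoded: [(0, 'b'), (1, 'b'), (1, 'c'), (0, 'c'), (4, 'c'), (5, 'c')]


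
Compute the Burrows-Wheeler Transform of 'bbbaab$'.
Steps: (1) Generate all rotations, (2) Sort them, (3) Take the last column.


Rotations (sorted):
  0: $bbbaab -> last char: b
  1: aab$bbb -> last char: b
  2: ab$bbba -> last char: a
  3: b$bbbaa -> last char: a
  4: baab$bb -> last char: b
  5: bbaab$b -> last char: b
  6: bbbaab$ -> last char: $


BWT = bbaabb$


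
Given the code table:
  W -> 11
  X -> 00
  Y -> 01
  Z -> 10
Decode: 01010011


Decoding:
01 -> Y
01 -> Y
00 -> X
11 -> W


Result: YYXW


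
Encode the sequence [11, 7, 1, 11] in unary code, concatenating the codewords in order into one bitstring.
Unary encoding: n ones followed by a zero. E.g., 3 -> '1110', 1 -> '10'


Encode each number as n ones followed by a terminating 0:
  11 -> 111111111110 (12 bits)
  7 -> 11111110 (8 bits)
  1 -> 10 (2 bits)
  11 -> 111111111110 (12 bits)
Total length = 12 + 8 + 2 + 12 = 34 bits.

Unary([11, 7, 1, 11]) = 1111111111101111111010111111111110 (34 bits)


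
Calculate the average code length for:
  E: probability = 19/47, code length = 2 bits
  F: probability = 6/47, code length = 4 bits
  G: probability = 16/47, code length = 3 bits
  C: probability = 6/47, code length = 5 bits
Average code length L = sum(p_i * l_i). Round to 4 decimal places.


Weighted contributions p_i * l_i:
  E: (19/47) * 2 = 38/47
  F: (6/47) * 4 = 24/47
  G: (16/47) * 3 = 48/47
  C: (6/47) * 5 = 30/47
Sum = (38 + 24 + 48 + 30)/47 = 140/47

L = 140/47 = 2.9787 bits/symbol


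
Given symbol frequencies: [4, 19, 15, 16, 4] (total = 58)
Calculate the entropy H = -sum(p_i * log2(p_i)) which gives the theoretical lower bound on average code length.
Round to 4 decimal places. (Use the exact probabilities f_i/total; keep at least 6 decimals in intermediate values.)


Per-symbol terms -p_i * log2(p_i) with p_i = f_i/58:
  p = 4/58 = 0.068966: log2(p) = -3.857981, -p*log2(p) = 0.266068
  p = 19/58 = 0.327586: log2(p) = -1.610053, -p*log2(p) = 0.527431
  p = 15/58 = 0.258621: log2(p) = -1.951090, -p*log2(p) = 0.504592
  p = 16/58 = 0.275862: log2(p) = -1.857981, -p*log2(p) = 0.512546
  p = 4/58 = 0.068966: log2(p) = -3.857981, -p*log2(p) = 0.266068
H = 0.266068 + 0.527431 + 0.504592 + 0.512546 + 0.266068 = 2.076705

H = 2.0767 bits/symbol


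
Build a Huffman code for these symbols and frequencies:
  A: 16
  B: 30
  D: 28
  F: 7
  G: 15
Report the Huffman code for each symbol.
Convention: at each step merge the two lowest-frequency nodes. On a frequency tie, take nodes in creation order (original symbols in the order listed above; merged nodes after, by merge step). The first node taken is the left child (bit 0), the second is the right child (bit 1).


Huffman tree construction:
Step 1: Merge F(7) + G(15) = 22
Step 2: Merge A(16) + (F+G)(22) = 38
Step 3: Merge D(28) + B(30) = 58
Step 4: Merge (A+(F+G))(38) + (D+B)(58) = 96
Read each symbol's code off the tree from the root (left child = 0, right child = 1).

Codes:
  A: 00 (length 2)
  B: 11 (length 2)
  D: 10 (length 2)
  F: 010 (length 3)
  G: 011 (length 3)
Average code length: 214/96 = 2.2292 bits/symbol


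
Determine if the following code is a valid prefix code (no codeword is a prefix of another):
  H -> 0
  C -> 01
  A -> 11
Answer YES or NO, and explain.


Checking each pair (does one codeword prefix another?):
  H='0' vs C='01': prefix -- VIOLATION

NO -- this is NOT a valid prefix code. H (0) is a prefix of C (01).


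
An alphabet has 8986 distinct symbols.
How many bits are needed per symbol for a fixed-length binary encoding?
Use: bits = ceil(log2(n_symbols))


log2(8986) = 13.1335
Bracket: 2^13 = 8192 < 8986 <= 2^14 = 16384
So ceil(log2(8986)) = 14

bits = ceil(log2(8986)) = ceil(13.1335) = 14 bits


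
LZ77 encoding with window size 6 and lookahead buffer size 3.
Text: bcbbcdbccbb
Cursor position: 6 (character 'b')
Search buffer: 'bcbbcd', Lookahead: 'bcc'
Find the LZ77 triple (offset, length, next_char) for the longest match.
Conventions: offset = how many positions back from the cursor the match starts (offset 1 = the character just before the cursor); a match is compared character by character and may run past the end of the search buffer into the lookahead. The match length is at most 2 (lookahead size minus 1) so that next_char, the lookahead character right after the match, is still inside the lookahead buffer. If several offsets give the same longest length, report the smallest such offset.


Try each offset into the search buffer:
  offset=1 (pos 5, char 'd'): match length 0
  offset=2 (pos 4, char 'c'): match length 0
  offset=3 (pos 3, char 'b'): match length 2
  offset=4 (pos 2, char 'b'): match length 1
  offset=5 (pos 1, char 'c'): match length 0
  offset=6 (pos 0, char 'b'): match length 2
Longest match has length 2, found at offsets 3, 6; take the smallest, offset 3.
next_char = character at position 6 + 2 = 8 -> 'c'

Best match: offset=3, length=2 (matching 'bc' starting at position 3)
LZ77 triple: (3, 2, 'c')


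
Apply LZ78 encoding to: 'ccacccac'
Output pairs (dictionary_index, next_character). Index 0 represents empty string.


LZ78 encoding steps:
Dictionary: {0: ''}
Step 1: w='' (idx 0), next='c' -> output (0, 'c'), add 'c' as idx 1
Step 2: w='c' (idx 1), next='a' -> output (1, 'a'), add 'ca' as idx 2
Step 3: w='c' (idx 1), next='c' -> output (1, 'c'), add 'cc' as idx 3
Step 4: w='ca' (idx 2), next='c' -> output (2, 'c'), add 'cac' as idx 4


Encoded: [(0, 'c'), (1, 'a'), (1, 'c'), (2, 'c')]


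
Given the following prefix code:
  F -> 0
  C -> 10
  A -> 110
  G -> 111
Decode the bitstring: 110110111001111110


Decoding step by step:
Bits 110 -> A
Bits 110 -> A
Bits 111 -> G
Bits 0 -> F
Bits 0 -> F
Bits 111 -> G
Bits 111 -> G
Bits 0 -> F


Decoded message: AAGFFGGF


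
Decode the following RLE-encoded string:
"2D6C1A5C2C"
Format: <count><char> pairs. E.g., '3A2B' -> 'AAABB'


Expanding each <count><char> pair:
  2D -> 'DD'
  6C -> 'CCCCCC'
  1A -> 'A'
  5C -> 'CCCCC'
  2C -> 'CC'

Decoded = DDCCCCCCACCCCCCC


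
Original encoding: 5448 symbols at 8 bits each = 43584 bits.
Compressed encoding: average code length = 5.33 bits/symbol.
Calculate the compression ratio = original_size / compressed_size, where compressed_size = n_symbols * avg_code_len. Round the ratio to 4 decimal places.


original_size = n_symbols * orig_bits = 5448 * 8 = 43584 bits
compressed_size = n_symbols * avg_code_len = 5448 * 5.33 = 29037.84 bits
ratio = original_size / compressed_size = 43584 / 29037.84 = 1.5009

Compression ratio = 1.5009


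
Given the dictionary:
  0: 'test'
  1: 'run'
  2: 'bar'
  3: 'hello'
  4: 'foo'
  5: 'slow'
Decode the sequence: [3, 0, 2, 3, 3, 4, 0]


Look up each index in the dictionary:
  3 -> 'hello'
  0 -> 'test'
  2 -> 'bar'
  3 -> 'hello'
  3 -> 'hello'
  4 -> 'foo'
  0 -> 'test'

Decoded: "hello test bar hello hello foo test"


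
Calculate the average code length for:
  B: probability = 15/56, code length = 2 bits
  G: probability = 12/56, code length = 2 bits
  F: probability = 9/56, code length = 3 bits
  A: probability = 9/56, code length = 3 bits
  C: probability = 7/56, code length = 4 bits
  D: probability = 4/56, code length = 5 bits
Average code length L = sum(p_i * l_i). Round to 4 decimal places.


Weighted contributions p_i * l_i:
  B: (15/56) * 2 = 30/56
  G: (12/56) * 2 = 24/56
  F: (9/56) * 3 = 27/56
  A: (9/56) * 3 = 27/56
  C: (7/56) * 4 = 28/56
  D: (4/56) * 5 = 20/56
Sum = (30 + 24 + 27 + 27 + 28 + 20)/56 = 156/56

L = 156/56 = 2.7857 bits/symbol


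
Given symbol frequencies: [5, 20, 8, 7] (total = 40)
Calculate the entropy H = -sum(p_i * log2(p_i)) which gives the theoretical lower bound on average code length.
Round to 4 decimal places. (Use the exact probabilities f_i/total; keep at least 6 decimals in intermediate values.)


Per-symbol terms -p_i * log2(p_i) with p_i = f_i/40:
  p = 5/40 = 0.125000: log2(p) = -3.000000, -p*log2(p) = 0.375000
  p = 20/40 = 0.500000: log2(p) = -1.000000, -p*log2(p) = 0.500000
  p = 8/40 = 0.200000: log2(p) = -2.321928, -p*log2(p) = 0.464386
  p = 7/40 = 0.175000: log2(p) = -2.514573, -p*log2(p) = 0.440050
H = 0.375000 + 0.500000 + 0.464386 + 0.440050 = 1.779436

H = 1.7794 bits/symbol


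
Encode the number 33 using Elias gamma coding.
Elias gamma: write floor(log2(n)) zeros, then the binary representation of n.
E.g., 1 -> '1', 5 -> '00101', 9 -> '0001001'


num_bits = floor(log2(33)) + 1 = 6
leading_zeros = num_bits - 1 = 5
binary(33) = 100001

Elias gamma(33) = '00000' + '100001' = 00000100001 (11 bits)


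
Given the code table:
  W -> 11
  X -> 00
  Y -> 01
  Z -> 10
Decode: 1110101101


Decoding:
11 -> W
10 -> Z
10 -> Z
11 -> W
01 -> Y


Result: WZZWY


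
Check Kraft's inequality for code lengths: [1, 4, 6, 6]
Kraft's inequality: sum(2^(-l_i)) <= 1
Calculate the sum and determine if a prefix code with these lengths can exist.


Sum = 2^(-1) + 2^(-4) + 2^(-6) + 2^(-6)
    = 0.5 + 0.0625 + 0.015625 + 0.015625
    = 38/64 = 0.59375
Since 0.59375 <= 1, Kraft's inequality IS satisfied.
A prefix code with these lengths CAN exist.

Kraft sum = 0.59375. Satisfied.


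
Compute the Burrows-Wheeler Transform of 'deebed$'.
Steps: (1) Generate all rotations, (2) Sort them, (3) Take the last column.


Rotations (sorted):
  0: $deebed -> last char: d
  1: bed$dee -> last char: e
  2: d$deebe -> last char: e
  3: deebed$ -> last char: $
  4: ebed$de -> last char: e
  5: ed$deeb -> last char: b
  6: eebed$d -> last char: d


BWT = dee$ebd


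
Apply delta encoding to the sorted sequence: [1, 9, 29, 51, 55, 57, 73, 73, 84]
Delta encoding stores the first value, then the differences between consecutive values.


First value: 1
Deltas:
  9 - 1 = 8
  29 - 9 = 20
  51 - 29 = 22
  55 - 51 = 4
  57 - 55 = 2
  73 - 57 = 16
  73 - 73 = 0
  84 - 73 = 11


Delta encoded: [1, 8, 20, 22, 4, 2, 16, 0, 11]


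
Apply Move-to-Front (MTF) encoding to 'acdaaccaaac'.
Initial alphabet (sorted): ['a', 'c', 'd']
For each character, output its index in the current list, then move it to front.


MTF encoding:
'a': index 0 in ['a', 'c', 'd'] -> ['a', 'c', 'd']
'c': index 1 in ['a', 'c', 'd'] -> ['c', 'a', 'd']
'd': index 2 in ['c', 'a', 'd'] -> ['d', 'c', 'a']
'a': index 2 in ['d', 'c', 'a'] -> ['a', 'd', 'c']
'a': index 0 in ['a', 'd', 'c'] -> ['a', 'd', 'c']
'c': index 2 in ['a', 'd', 'c'] -> ['c', 'a', 'd']
'c': index 0 in ['c', 'a', 'd'] -> ['c', 'a', 'd']
'a': index 1 in ['c', 'a', 'd'] -> ['a', 'c', 'd']
'a': index 0 in ['a', 'c', 'd'] -> ['a', 'c', 'd']
'a': index 0 in ['a', 'c', 'd'] -> ['a', 'c', 'd']
'c': index 1 in ['a', 'c', 'd'] -> ['c', 'a', 'd']


Output: [0, 1, 2, 2, 0, 2, 0, 1, 0, 0, 1]


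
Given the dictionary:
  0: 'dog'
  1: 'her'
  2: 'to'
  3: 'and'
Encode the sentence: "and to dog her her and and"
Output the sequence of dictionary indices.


Look up each word in the dictionary:
  'and' -> 3
  'to' -> 2
  'dog' -> 0
  'her' -> 1
  'her' -> 1
  'and' -> 3
  'and' -> 3

Encoded: [3, 2, 0, 1, 1, 3, 3]


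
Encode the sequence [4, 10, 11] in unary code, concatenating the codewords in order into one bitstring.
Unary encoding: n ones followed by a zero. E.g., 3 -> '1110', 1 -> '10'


Encode each number as n ones followed by a terminating 0:
  4 -> 11110 (5 bits)
  10 -> 11111111110 (11 bits)
  11 -> 111111111110 (12 bits)
Total length = 5 + 11 + 12 = 28 bits.

Unary([4, 10, 11]) = 1111011111111110111111111110 (28 bits)


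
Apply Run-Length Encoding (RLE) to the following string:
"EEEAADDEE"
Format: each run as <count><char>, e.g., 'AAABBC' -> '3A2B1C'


Scanning runs left to right:
  i=0: run of 'E' x 3 -> '3E'
  i=3: run of 'A' x 2 -> '2A'
  i=5: run of 'D' x 2 -> '2D'
  i=7: run of 'E' x 2 -> '2E'

RLE = 3E2A2D2E


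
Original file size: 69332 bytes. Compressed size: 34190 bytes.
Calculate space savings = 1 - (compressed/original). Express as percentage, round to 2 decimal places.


ratio = compressed/original = 34190/69332 = 0.493134
savings = 1 - ratio = 1 - 0.493134 = 0.506866
as a percentage: 0.506866 * 100 = 50.69%

Space savings = 1 - 34190/69332 = 50.69%


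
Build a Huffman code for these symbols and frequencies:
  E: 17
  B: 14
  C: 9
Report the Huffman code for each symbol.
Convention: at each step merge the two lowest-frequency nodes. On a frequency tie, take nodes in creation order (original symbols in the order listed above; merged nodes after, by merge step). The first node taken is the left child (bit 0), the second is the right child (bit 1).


Huffman tree construction:
Step 1: Merge C(9) + B(14) = 23
Step 2: Merge E(17) + (C+B)(23) = 40
Read each symbol's code off the tree from the root (left child = 0, right child = 1).

Codes:
  E: 0 (length 1)
  B: 11 (length 2)
  C: 10 (length 2)
Average code length: 63/40 = 1.5750 bits/symbol


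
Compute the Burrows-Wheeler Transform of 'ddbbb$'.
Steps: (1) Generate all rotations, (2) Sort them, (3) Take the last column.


Rotations (sorted):
  0: $ddbbb -> last char: b
  1: b$ddbb -> last char: b
  2: bb$ddb -> last char: b
  3: bbb$dd -> last char: d
  4: dbbb$d -> last char: d
  5: ddbbb$ -> last char: $


BWT = bbbdd$
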